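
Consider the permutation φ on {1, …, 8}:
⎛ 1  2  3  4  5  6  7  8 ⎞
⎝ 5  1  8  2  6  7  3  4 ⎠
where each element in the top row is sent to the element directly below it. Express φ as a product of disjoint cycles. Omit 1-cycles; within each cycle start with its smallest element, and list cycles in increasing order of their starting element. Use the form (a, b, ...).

(1, 5, 6, 7, 3, 8, 4, 2)

From 1: 1 → 5 → 6 → 7 → 3 → 8 → 4 → 2 → 1, closing the cycle (1, 5, 6, 7, 3, 8, 4, 2).
Repeating from the next unused element and collecting all non-trivial cycles gives (1, 5, 6, 7, 3, 8, 4, 2).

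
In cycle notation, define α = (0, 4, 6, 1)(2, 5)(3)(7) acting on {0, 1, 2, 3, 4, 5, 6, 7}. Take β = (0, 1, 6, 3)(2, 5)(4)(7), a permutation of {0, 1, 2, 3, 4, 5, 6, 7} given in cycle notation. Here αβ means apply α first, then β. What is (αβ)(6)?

6

α(6) = 1, then β(1) = 6; composing gives (αβ)(6) = 6.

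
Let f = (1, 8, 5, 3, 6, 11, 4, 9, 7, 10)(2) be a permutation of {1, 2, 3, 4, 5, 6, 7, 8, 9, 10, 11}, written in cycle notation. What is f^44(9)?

9 lies in the 10-cycle (1, 8, 5, 3, 6, 11, 4, 9, 7, 10).
Since the cycle has length 10, f^44 acts on it the same as f^4 (44 mod 10 = 4).
Stepping 4 places around the cycle: 9 → 7 → 10 → 1 → 8.

8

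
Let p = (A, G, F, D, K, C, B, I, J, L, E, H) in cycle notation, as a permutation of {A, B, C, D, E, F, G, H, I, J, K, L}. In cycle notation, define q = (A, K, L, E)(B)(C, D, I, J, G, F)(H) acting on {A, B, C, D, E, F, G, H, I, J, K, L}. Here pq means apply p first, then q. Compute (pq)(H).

First apply p: p(H) = A, then q(A) = K. Thus (pq)(H) = K.

K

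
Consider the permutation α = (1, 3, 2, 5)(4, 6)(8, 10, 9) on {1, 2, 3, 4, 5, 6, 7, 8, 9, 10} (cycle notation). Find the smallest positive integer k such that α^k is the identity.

The disjoint cycles have lengths 4, 3, 2, 1.
The order is lcm(4, 3, 2) = 12.

12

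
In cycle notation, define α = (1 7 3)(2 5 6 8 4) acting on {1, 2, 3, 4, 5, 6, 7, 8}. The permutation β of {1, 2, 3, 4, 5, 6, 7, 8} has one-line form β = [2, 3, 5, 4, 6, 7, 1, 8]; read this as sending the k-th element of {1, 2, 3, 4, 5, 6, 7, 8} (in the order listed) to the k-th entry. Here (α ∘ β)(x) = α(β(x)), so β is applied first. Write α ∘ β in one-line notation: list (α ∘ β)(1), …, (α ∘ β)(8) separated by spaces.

For each element, apply β then α: 1 → 2 → 5; 2 → 3 → 1; 3 → 5 → 6; 4 → 4 → 2; 5 → 6 → 8; 6 → 7 → 3; 7 → 1 → 7; 8 → 8 → 4.
Collecting the images, α ∘ β = [5 1 6 2 8 3 7 4].

5 1 6 2 8 3 7 4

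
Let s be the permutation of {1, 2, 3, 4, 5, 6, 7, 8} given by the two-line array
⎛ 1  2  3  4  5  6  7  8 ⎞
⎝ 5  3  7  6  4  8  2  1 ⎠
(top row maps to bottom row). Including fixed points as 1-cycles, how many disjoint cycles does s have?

2

The cycle decomposition is (1 5 4 6 8)(2 3 7), which has 2 cycles (counting 1-cycles).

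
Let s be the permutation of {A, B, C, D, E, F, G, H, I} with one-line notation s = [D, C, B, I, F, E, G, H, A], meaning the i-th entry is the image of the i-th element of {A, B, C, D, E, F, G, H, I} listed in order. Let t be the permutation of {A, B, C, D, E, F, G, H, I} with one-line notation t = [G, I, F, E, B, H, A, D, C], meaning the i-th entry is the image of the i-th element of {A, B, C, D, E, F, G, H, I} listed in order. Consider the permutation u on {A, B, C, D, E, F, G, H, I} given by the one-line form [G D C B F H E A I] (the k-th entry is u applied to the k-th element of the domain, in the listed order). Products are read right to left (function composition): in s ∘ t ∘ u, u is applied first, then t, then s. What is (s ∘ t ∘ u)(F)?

Apply the permutations in order: u(F) = H, then t(H) = D, then s(D) = I. So (s ∘ t ∘ u)(F) = I.

I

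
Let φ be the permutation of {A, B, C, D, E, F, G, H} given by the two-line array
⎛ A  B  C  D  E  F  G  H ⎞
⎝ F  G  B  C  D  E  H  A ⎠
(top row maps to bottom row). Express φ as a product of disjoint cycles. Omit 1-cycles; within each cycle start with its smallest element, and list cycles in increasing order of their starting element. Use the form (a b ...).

(A F E D C B G H)

Iterating φ from A gives A → F → E → D → C → B → G → H → A; that is the 8-cycle (A F E D C B G H).
Continuing from each remaining unvisited element yields (A F E D C B G H).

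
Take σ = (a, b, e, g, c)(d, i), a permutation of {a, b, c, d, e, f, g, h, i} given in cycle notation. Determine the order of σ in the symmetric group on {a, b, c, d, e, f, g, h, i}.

The cycle type of σ is (5, 2, 1, 1).
Since disjoint cycles commute, ord(σ) = lcm(5, 2) = 10.

10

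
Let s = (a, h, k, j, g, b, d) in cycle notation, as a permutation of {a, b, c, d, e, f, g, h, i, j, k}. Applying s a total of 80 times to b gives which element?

h

b lies in the 7-cycle (a, h, k, j, g, b, d).
On a 7-cycle, s^7 is the identity, so s^80 = s^3 there (80 ≡ 3 mod 7).
Advancing 3 steps from b: b → d → a → h.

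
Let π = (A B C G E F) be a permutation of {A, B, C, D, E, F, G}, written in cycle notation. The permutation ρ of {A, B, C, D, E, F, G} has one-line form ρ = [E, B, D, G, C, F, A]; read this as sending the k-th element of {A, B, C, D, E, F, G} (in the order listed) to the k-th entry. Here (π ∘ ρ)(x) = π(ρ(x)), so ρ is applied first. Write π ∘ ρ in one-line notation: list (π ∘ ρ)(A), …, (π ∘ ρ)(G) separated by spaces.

F C D E G A B

(π ∘ ρ)(x) = π(ρ(x)). Computing each image: π(ρ(A)) = π(E) = F, π(ρ(B)) = π(B) = C, π(ρ(C)) = π(D) = D, π(ρ(D)) = π(G) = E, π(ρ(E)) = π(C) = G, π(ρ(F)) = π(F) = A, π(ρ(G)) = π(A) = B.
Hence π ∘ ρ = [F C D E G A B].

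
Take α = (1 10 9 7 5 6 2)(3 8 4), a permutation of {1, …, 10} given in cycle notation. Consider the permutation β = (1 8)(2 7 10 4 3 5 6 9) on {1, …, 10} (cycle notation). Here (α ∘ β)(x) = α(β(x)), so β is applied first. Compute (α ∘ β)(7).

9

First apply β: β(7) = 10, then α(10) = 9. Thus (α ∘ β)(7) = 9.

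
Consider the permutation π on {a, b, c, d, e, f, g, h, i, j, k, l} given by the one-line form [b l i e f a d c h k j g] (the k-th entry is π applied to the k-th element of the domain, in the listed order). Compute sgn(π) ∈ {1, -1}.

In disjoint-cycle form the cycle lengths are 7, 3, 2.
A cycle is odd iff its length is even; π has 1 even-length cycle, so sgn(π) = (−1)^1 and π is odd.

-1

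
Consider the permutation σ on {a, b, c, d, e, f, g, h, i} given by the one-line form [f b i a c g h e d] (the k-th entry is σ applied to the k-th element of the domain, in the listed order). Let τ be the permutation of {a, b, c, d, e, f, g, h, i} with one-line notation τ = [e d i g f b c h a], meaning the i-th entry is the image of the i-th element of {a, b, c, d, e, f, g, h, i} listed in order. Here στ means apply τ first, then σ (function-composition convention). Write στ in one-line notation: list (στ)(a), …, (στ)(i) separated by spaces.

c a d h g b i e f

(στ)(x) = σ(τ(x)). Computing each image: σ(τ(a)) = σ(e) = c, σ(τ(b)) = σ(d) = a, σ(τ(c)) = σ(i) = d, σ(τ(d)) = σ(g) = h, σ(τ(e)) = σ(f) = g, σ(τ(f)) = σ(b) = b, σ(τ(g)) = σ(c) = i, σ(τ(h)) = σ(h) = e, σ(τ(i)) = σ(a) = f.
Hence στ = [c a d h g b i e f].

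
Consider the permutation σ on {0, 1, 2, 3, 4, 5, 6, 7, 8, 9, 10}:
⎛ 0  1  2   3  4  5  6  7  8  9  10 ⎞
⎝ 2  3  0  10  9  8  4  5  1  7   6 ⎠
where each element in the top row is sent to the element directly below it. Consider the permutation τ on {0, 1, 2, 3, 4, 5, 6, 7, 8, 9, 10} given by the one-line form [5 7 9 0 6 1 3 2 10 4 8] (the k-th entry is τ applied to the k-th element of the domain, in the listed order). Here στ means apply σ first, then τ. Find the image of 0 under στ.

9

σ(0) = 2, then τ(2) = 9; composing gives (στ)(0) = 9.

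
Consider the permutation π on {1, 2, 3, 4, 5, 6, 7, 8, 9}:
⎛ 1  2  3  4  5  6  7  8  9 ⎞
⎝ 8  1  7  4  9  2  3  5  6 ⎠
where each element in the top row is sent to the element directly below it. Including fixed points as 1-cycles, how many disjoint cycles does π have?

3

The cycle decomposition is (1, 8, 5, 9, 6, 2)(3, 7)(4), which has 3 cycles (counting 1-cycles).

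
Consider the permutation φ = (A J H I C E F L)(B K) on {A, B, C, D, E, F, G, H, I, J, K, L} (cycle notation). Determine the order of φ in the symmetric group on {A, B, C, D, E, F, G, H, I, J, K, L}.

8

The disjoint cycles have lengths 8, 2, 1, 1.
The order of φ is the least common multiple of its cycle lengths: lcm(8, 2) = 8.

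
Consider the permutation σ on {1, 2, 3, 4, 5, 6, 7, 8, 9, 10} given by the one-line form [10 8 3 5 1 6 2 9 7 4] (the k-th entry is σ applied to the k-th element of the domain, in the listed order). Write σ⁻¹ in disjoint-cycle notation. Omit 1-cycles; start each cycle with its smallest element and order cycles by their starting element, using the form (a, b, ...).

(1, 5, 4, 10)(2, 7, 9, 8)

The cycle decomposition of σ is (1, 10, 4, 5)(2, 8, 9, 7).
Reversing each cycle (and rotating so the smallest element leads) gives σ⁻¹ = (1, 5, 4, 10)(2, 7, 9, 8).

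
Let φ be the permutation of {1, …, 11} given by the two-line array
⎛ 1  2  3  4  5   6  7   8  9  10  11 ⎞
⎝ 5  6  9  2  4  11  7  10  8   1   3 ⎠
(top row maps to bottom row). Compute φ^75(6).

10

Tracing 6 → 11 → … returns to 6 after 10 steps, so 6 lies in a 10-cycle (1 5 4 2 6 11 3 9 8 10).
Since the cycle has length 10, φ^75 acts on it the same as φ^5 (75 mod 10 = 5).
Advancing 5 steps from 6: 6 → 11 → 3 → 9 → 8 → 10.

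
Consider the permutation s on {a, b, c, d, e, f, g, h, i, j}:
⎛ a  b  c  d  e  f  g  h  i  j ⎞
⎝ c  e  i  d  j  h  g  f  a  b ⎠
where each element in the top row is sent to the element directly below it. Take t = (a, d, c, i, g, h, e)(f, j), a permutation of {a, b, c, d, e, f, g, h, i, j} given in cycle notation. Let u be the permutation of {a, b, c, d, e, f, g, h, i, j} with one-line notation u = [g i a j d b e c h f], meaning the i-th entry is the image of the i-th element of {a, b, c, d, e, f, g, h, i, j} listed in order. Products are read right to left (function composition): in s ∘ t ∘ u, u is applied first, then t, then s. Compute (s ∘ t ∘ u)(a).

f

(s ∘ t ∘ u)(a) = s(t(u(a))). u(a) = g, then t(g) = h, then s(h) = f, so the result is f.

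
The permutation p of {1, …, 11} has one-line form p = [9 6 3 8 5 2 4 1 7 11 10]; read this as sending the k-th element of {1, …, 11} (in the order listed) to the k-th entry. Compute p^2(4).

1

Tracing 4 → 8 → … returns to 4 after 5 steps, so 4 lies in a 5-cycle (1, 9, 7, 4, 8).
Stepping 2 places around the cycle: 4 → 8 → 1.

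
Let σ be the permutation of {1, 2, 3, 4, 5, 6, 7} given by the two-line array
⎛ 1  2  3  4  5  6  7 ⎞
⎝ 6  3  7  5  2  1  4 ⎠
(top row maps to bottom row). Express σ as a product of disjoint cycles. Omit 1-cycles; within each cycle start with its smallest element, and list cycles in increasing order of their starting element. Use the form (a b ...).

From 1: 1 → 6 → 1, closing the cycle (1 6).
Continuing from each remaining unvisited element yields (1 6)(2 3 7 4 5).

(1 6)(2 3 7 4 5)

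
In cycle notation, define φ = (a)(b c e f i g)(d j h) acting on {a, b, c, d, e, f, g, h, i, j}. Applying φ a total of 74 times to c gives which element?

f

c lies in the 6-cycle (b c e f i g).
Since the cycle has length 6, φ^74 acts on it the same as φ^2 (74 mod 6 = 2).
Stepping 2 places around the cycle: c → e → f.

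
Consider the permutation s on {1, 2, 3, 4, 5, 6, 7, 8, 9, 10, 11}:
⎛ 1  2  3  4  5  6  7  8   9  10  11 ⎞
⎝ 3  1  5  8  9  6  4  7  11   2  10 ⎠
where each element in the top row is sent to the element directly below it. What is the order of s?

Decomposing into disjoint cycles gives cycle lengths 7, 3, 1.
The order of s is the least common multiple of its cycle lengths: lcm(7, 3) = 21.

21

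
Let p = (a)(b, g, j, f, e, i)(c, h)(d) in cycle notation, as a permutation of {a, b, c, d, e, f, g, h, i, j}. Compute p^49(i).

b

i lies in the 6-cycle (b, g, j, f, e, i).
Powers repeat with period 6 on this cycle, and 49 mod 6 = 1, so p^49(i) = p^1(i).
Stepping 1 place around the cycle: i → b.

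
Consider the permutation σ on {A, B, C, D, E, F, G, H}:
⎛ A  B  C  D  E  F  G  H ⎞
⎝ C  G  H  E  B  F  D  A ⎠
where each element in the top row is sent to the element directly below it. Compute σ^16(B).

Tracing B → G → … returns to B after 4 steps, so B lies in a 4-cycle (B, G, D, E).
Since the cycle has length 4, σ^16 acts on it the same as σ^0 (16 mod 4 = 0).
So σ^16(B) = B.

B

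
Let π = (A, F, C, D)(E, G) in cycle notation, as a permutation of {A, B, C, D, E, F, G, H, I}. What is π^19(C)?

C lies in the 4-cycle (A, F, C, D).
Since the cycle has length 4, π^19 acts on it the same as π^3 (19 mod 4 = 3).
Stepping 3 places around the cycle: C → D → A → F.

F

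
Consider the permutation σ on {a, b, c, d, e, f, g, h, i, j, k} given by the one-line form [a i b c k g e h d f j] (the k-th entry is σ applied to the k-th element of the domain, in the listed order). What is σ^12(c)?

Tracing c → b → … returns to c after 4 steps, so c lies in a 4-cycle (b i d c).
Powers repeat with period 4 on this cycle, and 12 mod 4 = 0, so σ^12(c) = σ^0(c).
So σ^12(c) = c.

c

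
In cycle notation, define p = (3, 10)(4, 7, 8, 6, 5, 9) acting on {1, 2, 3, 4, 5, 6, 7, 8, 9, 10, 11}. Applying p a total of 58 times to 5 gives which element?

5 lies in the 6-cycle (4, 7, 8, 6, 5, 9).
On a 6-cycle, p^6 is the identity, so p^58 = p^4 there (58 ≡ 4 mod 6).
Advancing 4 steps from 5: 5 → 9 → 4 → 7 → 8.

8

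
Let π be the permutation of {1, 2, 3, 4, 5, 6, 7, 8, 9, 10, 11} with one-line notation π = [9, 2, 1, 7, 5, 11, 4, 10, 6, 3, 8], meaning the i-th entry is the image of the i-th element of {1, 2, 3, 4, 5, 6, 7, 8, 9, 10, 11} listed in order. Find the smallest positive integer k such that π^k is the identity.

14

The disjoint-cycle form of π has cycle lengths 7, 2, 1, 1.
The order of π is the least common multiple of its cycle lengths: lcm(7, 2) = 14.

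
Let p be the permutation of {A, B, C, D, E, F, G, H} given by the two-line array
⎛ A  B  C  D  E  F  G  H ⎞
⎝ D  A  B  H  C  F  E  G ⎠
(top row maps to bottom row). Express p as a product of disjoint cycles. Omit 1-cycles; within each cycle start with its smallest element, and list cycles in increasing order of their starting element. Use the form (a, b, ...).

(A, D, H, G, E, C, B)

Start at A and follow images: A → D → H → G → E → C → B → A, giving the cycle (A, D, H, G, E, C, B).
Continuing from each remaining unvisited element yields (A, D, H, G, E, C, B).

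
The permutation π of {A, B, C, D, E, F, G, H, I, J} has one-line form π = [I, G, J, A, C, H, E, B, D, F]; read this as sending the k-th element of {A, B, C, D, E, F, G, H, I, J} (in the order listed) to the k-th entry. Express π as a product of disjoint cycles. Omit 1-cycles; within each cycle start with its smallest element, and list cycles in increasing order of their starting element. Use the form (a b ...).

Iterating π from A gives A → I → D → A; that is the 3-cycle (A I D).
Continuing from each remaining unvisited element yields (A I D)(B G E C J F H).

(A I D)(B G E C J F H)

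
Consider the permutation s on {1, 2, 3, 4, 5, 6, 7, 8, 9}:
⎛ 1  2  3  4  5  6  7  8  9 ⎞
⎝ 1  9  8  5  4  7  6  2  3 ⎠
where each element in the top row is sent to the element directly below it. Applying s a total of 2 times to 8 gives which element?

Tracing 8 → 2 → … returns to 8 after 4 steps, so 8 lies in a 4-cycle (2 9 3 8).
Stepping 2 places around the cycle: 8 → 2 → 9.

9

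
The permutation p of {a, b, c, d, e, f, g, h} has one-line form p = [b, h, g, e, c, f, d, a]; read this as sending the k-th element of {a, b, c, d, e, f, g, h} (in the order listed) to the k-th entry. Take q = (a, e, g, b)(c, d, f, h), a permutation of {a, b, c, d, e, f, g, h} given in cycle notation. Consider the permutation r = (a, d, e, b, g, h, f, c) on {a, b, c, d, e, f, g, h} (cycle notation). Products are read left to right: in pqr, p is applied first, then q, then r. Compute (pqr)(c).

g

Chase c: p(c) = g; q(g) = b; r(b) = g. Hence (pqr)(c) = g.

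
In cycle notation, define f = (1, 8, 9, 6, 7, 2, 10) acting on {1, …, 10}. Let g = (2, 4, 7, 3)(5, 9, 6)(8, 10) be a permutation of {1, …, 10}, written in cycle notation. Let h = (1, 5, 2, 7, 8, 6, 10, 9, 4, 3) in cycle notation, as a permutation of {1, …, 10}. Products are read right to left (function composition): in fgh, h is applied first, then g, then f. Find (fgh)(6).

Apply the permutations in order: h(6) = 10, then g(10) = 8, then f(8) = 9. So (fgh)(6) = 9.

9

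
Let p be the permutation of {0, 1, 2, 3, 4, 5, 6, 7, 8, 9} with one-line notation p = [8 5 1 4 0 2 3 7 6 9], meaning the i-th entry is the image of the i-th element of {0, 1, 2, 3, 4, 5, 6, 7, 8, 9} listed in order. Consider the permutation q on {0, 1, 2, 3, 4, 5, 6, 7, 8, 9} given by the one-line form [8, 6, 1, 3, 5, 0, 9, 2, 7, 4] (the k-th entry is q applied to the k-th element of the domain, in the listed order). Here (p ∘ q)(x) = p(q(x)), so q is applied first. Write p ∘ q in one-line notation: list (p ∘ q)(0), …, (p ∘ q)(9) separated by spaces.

6 3 5 4 2 8 9 1 7 0

Chase each element through q then p: 0 → 8 → 6; 1 → 6 → 3; 2 → 1 → 5; 3 → 3 → 4; 4 → 5 → 2; 5 → 0 → 8; 6 → 9 → 9; 7 → 2 → 1; 8 → 7 → 7; 9 → 4 → 0.
Collecting the images, p ∘ q = [6 3 5 4 2 8 9 1 7 0].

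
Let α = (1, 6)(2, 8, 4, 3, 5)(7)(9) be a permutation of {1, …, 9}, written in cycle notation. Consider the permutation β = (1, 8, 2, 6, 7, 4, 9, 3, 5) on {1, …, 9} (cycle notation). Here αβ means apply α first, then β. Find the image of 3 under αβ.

First apply α: α(3) = 5, then β(5) = 1. Thus (αβ)(3) = 1.

1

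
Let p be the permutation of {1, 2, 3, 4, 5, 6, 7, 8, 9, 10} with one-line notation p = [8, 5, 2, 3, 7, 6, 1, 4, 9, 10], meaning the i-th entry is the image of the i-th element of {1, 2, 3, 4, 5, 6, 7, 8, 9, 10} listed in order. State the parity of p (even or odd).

In disjoint-cycle form the cycle lengths are 7, 1, 1, 1.
A cycle of length ℓ contributes ℓ−1 transpositions, so p is a product of 6 transpositions — even.

even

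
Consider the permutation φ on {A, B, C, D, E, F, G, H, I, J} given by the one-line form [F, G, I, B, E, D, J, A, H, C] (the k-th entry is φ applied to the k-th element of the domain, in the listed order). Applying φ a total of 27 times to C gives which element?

Tracing C → I → … returns to C after 9 steps, so C lies in a 9-cycle (A, F, D, B, G, J, C, I, H).
Since the cycle has length 9, φ^27 acts on it the same as φ^0 (27 mod 9 = 0).
So φ^27(C) = C.

C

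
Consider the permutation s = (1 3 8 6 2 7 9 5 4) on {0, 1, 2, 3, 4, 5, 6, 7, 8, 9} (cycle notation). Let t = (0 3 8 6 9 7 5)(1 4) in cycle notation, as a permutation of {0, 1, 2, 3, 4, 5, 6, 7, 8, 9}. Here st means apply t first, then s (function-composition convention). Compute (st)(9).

9

(st)(9) = s(t(9)). t(9) = 7, then s(7) = 9. So (st)(9) = 9.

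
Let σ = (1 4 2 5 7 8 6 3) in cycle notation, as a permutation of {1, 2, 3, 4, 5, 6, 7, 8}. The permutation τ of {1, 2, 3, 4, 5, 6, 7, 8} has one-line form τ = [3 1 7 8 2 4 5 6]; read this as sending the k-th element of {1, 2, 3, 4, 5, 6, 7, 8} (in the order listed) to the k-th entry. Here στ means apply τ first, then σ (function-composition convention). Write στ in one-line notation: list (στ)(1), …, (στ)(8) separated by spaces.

1 4 8 6 5 2 7 3

(στ)(x) = σ(τ(x)). Computing each image: σ(τ(1)) = σ(3) = 1, σ(τ(2)) = σ(1) = 4, σ(τ(3)) = σ(7) = 8, σ(τ(4)) = σ(8) = 6, σ(τ(5)) = σ(2) = 5, σ(τ(6)) = σ(4) = 2, σ(τ(7)) = σ(5) = 7, σ(τ(8)) = σ(6) = 3.
Hence στ = [1 4 8 6 5 2 7 3].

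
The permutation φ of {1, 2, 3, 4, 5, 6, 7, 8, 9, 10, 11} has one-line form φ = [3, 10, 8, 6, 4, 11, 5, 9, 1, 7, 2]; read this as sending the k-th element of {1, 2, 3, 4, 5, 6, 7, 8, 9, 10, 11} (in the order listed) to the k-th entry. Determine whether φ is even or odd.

odd

In disjoint-cycle form the cycle lengths are 7, 4.
A cycle is odd iff its length is even; φ has 1 even-length cycle, so sgn(φ) = (−1)^1 and φ is odd.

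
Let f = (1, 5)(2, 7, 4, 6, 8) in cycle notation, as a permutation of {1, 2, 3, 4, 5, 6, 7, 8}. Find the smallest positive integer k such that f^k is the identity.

The cycle type of f is (5, 2, 1).
The order is lcm(5, 2) = 10.

10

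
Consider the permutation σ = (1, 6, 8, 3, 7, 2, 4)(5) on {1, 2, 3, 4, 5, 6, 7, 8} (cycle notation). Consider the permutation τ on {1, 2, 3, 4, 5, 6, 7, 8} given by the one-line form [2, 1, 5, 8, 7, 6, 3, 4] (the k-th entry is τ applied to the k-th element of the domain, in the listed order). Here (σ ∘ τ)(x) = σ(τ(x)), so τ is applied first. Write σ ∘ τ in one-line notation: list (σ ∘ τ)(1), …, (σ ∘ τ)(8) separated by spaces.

For each element, apply τ then σ: 1 → 2 → 4; 2 → 1 → 6; 3 → 5 → 5; 4 → 8 → 3; 5 → 7 → 2; 6 → 6 → 8; 7 → 3 → 7; 8 → 4 → 1.
So σ ∘ τ in one-line form is 4 6 5 3 2 8 7 1.

4 6 5 3 2 8 7 1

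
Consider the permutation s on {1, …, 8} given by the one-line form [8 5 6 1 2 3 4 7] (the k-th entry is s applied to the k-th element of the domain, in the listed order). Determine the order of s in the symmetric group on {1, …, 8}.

The disjoint-cycle form of s has cycle lengths 4, 2, 2.
Since disjoint cycles commute, ord(s) = lcm(4, 2, 2) = 4.

4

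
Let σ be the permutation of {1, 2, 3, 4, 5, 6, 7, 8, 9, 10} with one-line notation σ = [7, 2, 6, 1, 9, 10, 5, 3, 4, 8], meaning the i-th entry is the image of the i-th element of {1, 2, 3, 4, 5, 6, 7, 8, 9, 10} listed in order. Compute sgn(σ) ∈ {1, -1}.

-1

In disjoint-cycle form the cycle lengths are 5, 4, 1.
A cycle of length ℓ contributes ℓ−1 transpositions, so σ is a product of 4 + 3 = 7 transpositions — odd.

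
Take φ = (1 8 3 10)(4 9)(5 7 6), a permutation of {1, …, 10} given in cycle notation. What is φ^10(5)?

5 lies in the 3-cycle (5 7 6).
Powers repeat with period 3 on this cycle, and 10 mod 3 = 1, so φ^10(5) = φ^1(5).
Advancing 1 step from 5: 5 → 7.

7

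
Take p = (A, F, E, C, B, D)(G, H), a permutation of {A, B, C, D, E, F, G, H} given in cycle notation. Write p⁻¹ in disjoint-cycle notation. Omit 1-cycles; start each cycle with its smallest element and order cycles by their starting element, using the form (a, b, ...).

(A, D, B, C, E, F)(G, H)

If p sends a → b within a cycle, p⁻¹ sends b → a; equivalently, reverse each cycle.
After reversing and putting each cycle's least element first, p⁻¹ = (A, D, B, C, E, F)(G, H).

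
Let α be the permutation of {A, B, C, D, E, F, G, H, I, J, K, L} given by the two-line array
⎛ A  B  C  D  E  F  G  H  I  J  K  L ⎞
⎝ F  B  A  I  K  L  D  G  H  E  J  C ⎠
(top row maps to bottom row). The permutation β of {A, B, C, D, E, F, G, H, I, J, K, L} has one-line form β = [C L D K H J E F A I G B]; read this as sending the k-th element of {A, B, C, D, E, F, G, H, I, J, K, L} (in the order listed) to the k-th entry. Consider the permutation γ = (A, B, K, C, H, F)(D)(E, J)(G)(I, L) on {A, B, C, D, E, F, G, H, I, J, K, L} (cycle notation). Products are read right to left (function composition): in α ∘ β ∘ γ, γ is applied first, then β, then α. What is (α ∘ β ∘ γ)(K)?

I

Apply the permutations in order: γ(K) = C, then β(C) = D, then α(D) = I. So (α ∘ β ∘ γ)(K) = I.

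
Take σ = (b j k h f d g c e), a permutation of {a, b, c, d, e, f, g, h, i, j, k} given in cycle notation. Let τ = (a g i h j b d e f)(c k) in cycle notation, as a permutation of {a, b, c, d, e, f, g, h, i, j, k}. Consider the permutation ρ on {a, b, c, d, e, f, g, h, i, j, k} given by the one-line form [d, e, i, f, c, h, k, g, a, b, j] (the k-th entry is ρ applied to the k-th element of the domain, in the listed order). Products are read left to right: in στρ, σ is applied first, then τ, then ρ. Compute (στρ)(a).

(στρ)(a) = ρ(τ(σ(a))). σ(a) = a, then τ(a) = g, then ρ(g) = k, so the result is k.

k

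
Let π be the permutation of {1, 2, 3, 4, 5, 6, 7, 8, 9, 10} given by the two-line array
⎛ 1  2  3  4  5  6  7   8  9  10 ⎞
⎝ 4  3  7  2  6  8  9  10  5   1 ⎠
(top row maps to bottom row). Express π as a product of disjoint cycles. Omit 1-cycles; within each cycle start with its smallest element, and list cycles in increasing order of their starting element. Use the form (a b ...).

(1 4 2 3 7 9 5 6 8 10)

Iterating π from 1 gives 1 → 4 → 2 → 3 → 7 → 9 → 5 → 6 → 8 → 10 → 1; that is the 10-cycle (1 4 2 3 7 9 5 6 8 10).
Continuing from each remaining unvisited element yields (1 4 2 3 7 9 5 6 8 10).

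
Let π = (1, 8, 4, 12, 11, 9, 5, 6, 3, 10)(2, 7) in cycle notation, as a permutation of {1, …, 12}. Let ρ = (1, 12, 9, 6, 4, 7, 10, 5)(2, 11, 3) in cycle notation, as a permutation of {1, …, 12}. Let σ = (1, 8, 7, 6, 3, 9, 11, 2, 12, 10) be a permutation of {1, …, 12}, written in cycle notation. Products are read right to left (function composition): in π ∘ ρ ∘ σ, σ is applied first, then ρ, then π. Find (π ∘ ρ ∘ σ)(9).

(π ∘ ρ ∘ σ)(9) = π(ρ(σ(9))). σ(9) = 11, then ρ(11) = 3, then π(3) = 10, so the result is 10.

10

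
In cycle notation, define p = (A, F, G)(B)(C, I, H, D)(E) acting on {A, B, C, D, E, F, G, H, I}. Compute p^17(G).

G lies in the 3-cycle (A, F, G).
Powers repeat with period 3 on this cycle, and 17 mod 3 = 2, so p^17(G) = p^2(G).
Stepping 2 places around the cycle: G → A → F.

F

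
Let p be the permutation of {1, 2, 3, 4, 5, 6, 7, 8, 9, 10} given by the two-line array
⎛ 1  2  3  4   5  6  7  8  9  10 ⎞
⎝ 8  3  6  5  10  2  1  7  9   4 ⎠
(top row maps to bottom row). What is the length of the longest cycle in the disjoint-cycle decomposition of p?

3

Decomposing into disjoint cycles gives (1, 8, 7)(2, 3, 6)(4, 5, 10); the longest has length 3.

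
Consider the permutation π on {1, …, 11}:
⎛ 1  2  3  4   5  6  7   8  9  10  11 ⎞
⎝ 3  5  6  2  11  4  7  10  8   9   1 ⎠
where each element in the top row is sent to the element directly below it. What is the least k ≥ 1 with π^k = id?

Decomposing into disjoint cycles gives cycle lengths 7, 3, 1.
The order of π is the least common multiple of its cycle lengths: lcm(7, 3) = 21.

21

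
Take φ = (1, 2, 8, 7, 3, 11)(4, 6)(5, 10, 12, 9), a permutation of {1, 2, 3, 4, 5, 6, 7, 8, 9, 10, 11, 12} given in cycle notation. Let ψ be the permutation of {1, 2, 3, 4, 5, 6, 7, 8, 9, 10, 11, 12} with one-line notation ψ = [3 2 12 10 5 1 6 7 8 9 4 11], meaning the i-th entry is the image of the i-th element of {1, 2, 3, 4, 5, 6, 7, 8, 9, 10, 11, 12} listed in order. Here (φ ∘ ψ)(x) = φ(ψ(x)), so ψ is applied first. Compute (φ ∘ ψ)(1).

11

ψ(1) = 3, then φ(3) = 11; composing gives (φ ∘ ψ)(1) = 11.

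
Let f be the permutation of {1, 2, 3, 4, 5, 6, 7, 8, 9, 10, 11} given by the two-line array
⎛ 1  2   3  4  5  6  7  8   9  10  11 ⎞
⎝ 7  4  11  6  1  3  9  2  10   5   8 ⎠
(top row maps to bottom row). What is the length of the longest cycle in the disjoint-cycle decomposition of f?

6

Decomposing into disjoint cycles gives (1 7 9 10 5)(2 4 6 3 11 8); the longest has length 6.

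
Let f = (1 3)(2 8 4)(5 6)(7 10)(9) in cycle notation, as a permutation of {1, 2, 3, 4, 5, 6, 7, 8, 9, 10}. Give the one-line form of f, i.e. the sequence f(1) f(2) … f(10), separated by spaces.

Each element maps to the next entry in its cycle (wrapping to the front): 1→3, 2→8, 3→1, 4→2, 5→6, 6→5, 7→10, 8→4, 9→9, 10→7.
So the one-line form is 3 8 1 2 6 5 10 4 9 7.

3 8 1 2 6 5 10 4 9 7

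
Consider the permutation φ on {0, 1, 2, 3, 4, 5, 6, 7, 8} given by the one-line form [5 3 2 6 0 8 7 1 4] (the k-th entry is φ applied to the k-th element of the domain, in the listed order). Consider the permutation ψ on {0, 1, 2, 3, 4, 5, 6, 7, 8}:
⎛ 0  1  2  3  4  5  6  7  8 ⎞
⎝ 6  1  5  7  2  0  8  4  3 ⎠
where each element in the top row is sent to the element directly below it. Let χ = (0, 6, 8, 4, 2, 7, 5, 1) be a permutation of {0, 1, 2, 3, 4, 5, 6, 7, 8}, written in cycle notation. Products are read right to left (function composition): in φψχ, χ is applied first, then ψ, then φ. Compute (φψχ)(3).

Apply the permutations in order: χ(3) = 3, then ψ(3) = 7, then φ(7) = 1. So (φψχ)(3) = 1.

1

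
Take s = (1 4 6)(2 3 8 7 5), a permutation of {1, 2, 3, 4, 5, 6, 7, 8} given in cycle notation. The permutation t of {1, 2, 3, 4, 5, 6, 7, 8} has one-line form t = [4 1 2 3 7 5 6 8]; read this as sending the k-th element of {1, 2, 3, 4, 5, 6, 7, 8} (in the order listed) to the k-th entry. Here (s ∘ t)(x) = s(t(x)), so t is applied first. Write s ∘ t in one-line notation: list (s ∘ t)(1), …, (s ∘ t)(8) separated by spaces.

6 4 3 8 5 2 1 7

(s ∘ t)(x) = s(t(x)). Computing each image: s(t(1)) = s(4) = 6, s(t(2)) = s(1) = 4, s(t(3)) = s(2) = 3, s(t(4)) = s(3) = 8, s(t(5)) = s(7) = 5, s(t(6)) = s(5) = 2, s(t(7)) = s(6) = 1, s(t(8)) = s(8) = 7.
Hence s ∘ t = [6 4 3 8 5 2 1 7].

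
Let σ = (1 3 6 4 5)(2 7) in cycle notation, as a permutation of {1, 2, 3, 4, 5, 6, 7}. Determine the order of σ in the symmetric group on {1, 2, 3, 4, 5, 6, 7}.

The disjoint cycles have lengths 5, 2.
Since disjoint cycles commute, ord(σ) = lcm(5, 2) = 10.

10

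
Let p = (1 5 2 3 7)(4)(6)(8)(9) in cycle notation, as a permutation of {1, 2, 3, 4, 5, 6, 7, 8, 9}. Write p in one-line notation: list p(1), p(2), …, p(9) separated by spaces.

Each element maps to the next entry in its cycle (wrapping to the front): 1↦5, 2↦3, 3↦7, 4↦4, 5↦2, 6↦6, 7↦1, 8↦8, 9↦9.
So the one-line form is 5 3 7 4 2 6 1 8 9.

5 3 7 4 2 6 1 8 9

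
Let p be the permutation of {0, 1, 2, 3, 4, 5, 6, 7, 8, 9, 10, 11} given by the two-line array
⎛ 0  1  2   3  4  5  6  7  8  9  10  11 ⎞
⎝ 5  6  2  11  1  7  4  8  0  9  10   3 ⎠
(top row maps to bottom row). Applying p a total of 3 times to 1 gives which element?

1

Tracing 1 → 6 → … returns to 1 after 3 steps, so 1 lies in a 3-cycle (1 6 4).
On a 3-cycle, p^3 is the identity, so p^3 = p^0 there (3 ≡ 0 mod 3).
So p^3(1) = 1.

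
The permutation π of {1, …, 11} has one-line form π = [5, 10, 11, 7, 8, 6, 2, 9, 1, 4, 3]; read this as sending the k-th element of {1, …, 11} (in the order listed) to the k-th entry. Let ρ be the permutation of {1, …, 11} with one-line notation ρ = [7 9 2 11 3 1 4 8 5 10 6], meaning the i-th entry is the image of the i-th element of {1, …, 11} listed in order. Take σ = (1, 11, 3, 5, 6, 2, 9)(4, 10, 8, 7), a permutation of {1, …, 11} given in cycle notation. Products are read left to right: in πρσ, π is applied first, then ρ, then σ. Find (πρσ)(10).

(πρσ)(10) = σ(ρ(π(10))). π(10) = 4, then ρ(4) = 11, then σ(11) = 3, so the result is 3.

3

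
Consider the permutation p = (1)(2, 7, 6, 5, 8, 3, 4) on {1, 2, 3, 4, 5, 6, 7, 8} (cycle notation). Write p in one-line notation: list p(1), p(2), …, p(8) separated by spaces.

Reading each image from the cycles: 1↦1, 2↦7, 3↦4, 4↦2, 5↦8, 6↦5, 7↦6, 8↦3.
Listing these in domain order gives 1 7 4 2 8 5 6 3.

1 7 4 2 8 5 6 3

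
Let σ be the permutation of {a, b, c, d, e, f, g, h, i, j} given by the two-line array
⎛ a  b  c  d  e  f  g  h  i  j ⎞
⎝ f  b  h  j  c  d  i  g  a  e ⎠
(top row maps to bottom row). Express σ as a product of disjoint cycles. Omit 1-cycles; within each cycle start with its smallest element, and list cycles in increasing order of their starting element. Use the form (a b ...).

Iterating σ from a gives a → f → d → j → e → c → h → g → i → a; that is the 9-cycle (a f d j e c h g i).
Repeating from the next unused element and collecting all non-trivial cycles gives (a f d j e c h g i).

(a f d j e c h g i)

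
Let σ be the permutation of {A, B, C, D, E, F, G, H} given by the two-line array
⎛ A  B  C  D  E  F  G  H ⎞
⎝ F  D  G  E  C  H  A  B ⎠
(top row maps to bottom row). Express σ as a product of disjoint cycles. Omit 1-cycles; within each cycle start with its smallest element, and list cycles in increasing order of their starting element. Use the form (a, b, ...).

Start at A and follow images: A → F → H → B → D → E → C → G → A, giving the cycle (A, F, H, B, D, E, C, G).
Repeating from the next unused element and collecting all non-trivial cycles gives (A, F, H, B, D, E, C, G).

(A, F, H, B, D, E, C, G)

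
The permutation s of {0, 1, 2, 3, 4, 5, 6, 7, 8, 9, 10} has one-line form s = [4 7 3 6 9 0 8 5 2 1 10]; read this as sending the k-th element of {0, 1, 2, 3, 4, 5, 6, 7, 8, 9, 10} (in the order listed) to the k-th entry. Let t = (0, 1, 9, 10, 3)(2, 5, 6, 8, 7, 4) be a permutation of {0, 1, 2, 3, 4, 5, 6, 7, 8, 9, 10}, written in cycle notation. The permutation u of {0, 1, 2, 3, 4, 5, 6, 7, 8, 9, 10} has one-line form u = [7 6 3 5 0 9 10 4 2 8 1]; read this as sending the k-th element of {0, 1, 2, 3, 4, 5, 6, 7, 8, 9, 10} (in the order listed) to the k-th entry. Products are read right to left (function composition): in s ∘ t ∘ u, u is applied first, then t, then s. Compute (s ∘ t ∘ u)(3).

8

Chase 3: u(3) = 5; t(5) = 6; s(6) = 8. Hence (s ∘ t ∘ u)(3) = 8.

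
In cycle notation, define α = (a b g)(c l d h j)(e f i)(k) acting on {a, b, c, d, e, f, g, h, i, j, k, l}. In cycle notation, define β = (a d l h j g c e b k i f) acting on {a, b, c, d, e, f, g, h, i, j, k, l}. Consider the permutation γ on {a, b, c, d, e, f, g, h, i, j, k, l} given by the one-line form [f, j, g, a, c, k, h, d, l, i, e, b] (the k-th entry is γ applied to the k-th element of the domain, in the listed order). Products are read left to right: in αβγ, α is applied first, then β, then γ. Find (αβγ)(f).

k

Apply the permutations in order: α(f) = i, then β(i) = f, then γ(f) = k. So (αβγ)(f) = k.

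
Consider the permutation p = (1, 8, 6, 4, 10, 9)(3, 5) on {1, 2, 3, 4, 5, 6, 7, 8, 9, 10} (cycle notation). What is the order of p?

6

The cycle type of p is (6, 2, 1, 1).
The order of p is the least common multiple of its cycle lengths: lcm(6, 2) = 6.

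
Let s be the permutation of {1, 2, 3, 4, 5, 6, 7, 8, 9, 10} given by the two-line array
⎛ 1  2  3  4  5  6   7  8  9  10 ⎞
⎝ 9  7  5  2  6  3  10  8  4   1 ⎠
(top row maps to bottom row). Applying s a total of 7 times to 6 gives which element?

Tracing 6 → 3 → … returns to 6 after 3 steps, so 6 lies in a 3-cycle (3, 5, 6).
Powers repeat with period 3 on this cycle, and 7 mod 3 = 1, so s^7(6) = s^1(6).
Advancing 1 step from 6: 6 → 3.

3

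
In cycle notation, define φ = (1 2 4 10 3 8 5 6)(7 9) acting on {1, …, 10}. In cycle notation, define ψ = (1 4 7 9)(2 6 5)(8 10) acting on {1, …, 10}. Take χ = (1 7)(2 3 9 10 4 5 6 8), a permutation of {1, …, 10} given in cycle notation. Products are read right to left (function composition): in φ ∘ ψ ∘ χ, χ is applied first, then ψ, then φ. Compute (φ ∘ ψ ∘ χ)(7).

10

Chase 7: χ(7) = 1; ψ(1) = 4; φ(4) = 10. Hence (φ ∘ ψ ∘ χ)(7) = 10.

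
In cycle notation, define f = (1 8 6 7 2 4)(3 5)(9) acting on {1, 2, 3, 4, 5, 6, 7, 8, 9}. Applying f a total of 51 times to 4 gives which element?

6

4 lies in the 6-cycle (1 8 6 7 2 4).
Since the cycle has length 6, f^51 acts on it the same as f^3 (51 mod 6 = 3).
Advancing 3 steps from 4: 4 → 1 → 8 → 6.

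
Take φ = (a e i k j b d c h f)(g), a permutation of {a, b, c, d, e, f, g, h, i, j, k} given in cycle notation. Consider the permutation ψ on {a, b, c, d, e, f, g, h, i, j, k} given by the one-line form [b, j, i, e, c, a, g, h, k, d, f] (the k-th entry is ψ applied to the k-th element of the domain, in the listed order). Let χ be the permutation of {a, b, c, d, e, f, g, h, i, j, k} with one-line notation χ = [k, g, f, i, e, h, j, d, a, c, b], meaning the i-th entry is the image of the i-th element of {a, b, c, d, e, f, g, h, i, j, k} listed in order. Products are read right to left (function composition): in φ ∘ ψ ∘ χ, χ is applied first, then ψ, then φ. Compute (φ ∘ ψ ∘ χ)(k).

Apply the permutations in order: χ(k) = b, then ψ(b) = j, then φ(j) = b. So (φ ∘ ψ ∘ χ)(k) = b.

b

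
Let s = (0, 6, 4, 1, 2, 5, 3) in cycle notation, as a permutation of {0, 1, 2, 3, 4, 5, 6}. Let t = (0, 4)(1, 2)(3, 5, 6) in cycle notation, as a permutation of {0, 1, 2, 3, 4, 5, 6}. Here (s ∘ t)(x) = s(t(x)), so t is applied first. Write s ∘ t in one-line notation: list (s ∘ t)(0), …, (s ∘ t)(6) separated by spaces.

(s ∘ t)(x) = s(t(x)). Computing each image: s(t(0)) = s(4) = 1, s(t(1)) = s(2) = 5, s(t(2)) = s(1) = 2, s(t(3)) = s(5) = 3, s(t(4)) = s(0) = 6, s(t(5)) = s(6) = 4, s(t(6)) = s(3) = 0.
Hence s ∘ t = [1 5 2 3 6 4 0].

1 5 2 3 6 4 0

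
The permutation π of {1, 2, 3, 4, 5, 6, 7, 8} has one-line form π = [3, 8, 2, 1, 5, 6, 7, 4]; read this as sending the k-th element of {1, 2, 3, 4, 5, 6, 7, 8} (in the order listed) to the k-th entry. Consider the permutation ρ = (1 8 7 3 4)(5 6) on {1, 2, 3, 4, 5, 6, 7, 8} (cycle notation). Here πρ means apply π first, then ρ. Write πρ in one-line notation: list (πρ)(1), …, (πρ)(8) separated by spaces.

4 7 2 8 6 5 3 1

Chase each element through π then ρ: 1 → 3 → 4; 2 → 8 → 7; 3 → 2 → 2; 4 → 1 → 8; 5 → 5 → 6; 6 → 6 → 5; 7 → 7 → 3; 8 → 4 → 1.
Collecting the images, πρ = [4 7 2 8 6 5 3 1].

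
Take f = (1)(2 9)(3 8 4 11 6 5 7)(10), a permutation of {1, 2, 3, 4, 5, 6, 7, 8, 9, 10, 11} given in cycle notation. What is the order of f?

The cycle type of f is (7, 2, 1, 1).
Since disjoint cycles commute, ord(f) = lcm(7, 2) = 14.

14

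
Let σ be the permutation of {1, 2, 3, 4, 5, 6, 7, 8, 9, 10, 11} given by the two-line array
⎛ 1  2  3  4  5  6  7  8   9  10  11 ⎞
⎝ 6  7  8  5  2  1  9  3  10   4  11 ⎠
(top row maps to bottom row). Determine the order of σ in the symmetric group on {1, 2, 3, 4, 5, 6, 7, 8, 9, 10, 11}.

6

Decomposing into disjoint cycles gives cycle lengths 6, 2, 2, 1.
The order is lcm(6, 2, 2) = 6.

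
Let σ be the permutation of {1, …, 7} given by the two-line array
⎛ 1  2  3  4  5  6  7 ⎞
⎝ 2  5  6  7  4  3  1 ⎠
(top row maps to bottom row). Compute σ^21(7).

1

Tracing 7 → 1 → … returns to 7 after 5 steps, so 7 lies in a 5-cycle (1, 2, 5, 4, 7).
Powers repeat with period 5 on this cycle, and 21 mod 5 = 1, so σ^21(7) = σ^1(7).
Stepping 1 place around the cycle: 7 → 1.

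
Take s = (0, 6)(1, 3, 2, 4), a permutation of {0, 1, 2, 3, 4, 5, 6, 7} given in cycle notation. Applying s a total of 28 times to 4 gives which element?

4 lies in the 4-cycle (1, 3, 2, 4).
Since the cycle has length 4, s^28 acts on it the same as s^0 (28 mod 4 = 0).
So s^28(4) = 4.

4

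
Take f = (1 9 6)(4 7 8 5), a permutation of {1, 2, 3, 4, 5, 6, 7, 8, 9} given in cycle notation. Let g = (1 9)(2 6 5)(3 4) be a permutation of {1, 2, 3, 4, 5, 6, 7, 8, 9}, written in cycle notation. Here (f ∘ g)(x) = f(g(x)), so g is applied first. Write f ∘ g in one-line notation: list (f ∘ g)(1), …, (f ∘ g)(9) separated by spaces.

For each element, apply g then f: 1 → 9 → 6; 2 → 6 → 1; 3 → 4 → 7; 4 → 3 → 3; 5 → 2 → 2; 6 → 5 → 4; 7 → 7 → 8; 8 → 8 → 5; 9 → 1 → 9.
So f ∘ g in one-line form is 6 1 7 3 2 4 8 5 9.

6 1 7 3 2 4 8 5 9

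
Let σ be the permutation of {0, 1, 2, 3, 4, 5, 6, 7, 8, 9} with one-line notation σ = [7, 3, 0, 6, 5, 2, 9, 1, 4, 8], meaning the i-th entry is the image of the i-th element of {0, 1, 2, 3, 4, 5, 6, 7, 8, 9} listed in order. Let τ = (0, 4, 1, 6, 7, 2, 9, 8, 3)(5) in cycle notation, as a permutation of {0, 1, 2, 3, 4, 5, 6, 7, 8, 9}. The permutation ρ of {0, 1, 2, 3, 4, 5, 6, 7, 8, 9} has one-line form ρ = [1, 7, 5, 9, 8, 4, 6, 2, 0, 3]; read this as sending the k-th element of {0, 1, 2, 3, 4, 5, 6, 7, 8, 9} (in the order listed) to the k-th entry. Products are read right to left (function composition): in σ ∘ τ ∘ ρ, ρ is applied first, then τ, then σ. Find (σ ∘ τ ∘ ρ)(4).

Chase 4: ρ(4) = 8; τ(8) = 3; σ(3) = 6. Hence (σ ∘ τ ∘ ρ)(4) = 6.

6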